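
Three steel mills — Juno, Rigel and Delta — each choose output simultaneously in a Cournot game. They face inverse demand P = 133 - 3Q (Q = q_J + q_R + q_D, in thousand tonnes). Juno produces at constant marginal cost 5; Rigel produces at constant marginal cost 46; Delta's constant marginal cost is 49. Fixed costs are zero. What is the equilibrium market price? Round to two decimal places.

58.25

Juno's profit: π_J = (133 - 3Q)q_J - (5q_J). Setting ∂π_J/∂q_J = 0: 128 - 6q_J - 3(q_R + q_D) = 0.
Rigel's profit: π_R = (133 - 3Q)q_R - (46q_R). Setting ∂π_R/∂q_R = 0: 87 - 6q_R - 3(q_J + q_D) = 0.
Delta's profit: π_D = (133 - 3Q)q_D - (49q_D). Setting ∂π_D/∂q_D = 0: 84 - 6q_D - 3(q_J + q_R) = 0.
Adding the 3 first-order conditions: 299 − 12Q = 0, so Q = 299/12.
Back-substituting: q_J = (128 − 299/4)/3 = 71/4, q_R = (87 − 299/4)/3 = 49/12, q_D = (84 − 299/4)/3 = 37/12.
Total output Q = 299/12, so price P = 133 - 3·(299/12) = 233/4.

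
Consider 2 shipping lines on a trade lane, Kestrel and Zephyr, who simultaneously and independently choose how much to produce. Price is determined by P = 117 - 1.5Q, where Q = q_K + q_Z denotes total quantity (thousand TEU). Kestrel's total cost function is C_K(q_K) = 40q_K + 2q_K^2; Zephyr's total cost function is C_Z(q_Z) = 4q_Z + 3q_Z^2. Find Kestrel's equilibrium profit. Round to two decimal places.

259.90

Kestrel's profit: π_K = (117 - 1.5Q)q_K - (40q_K + 2q_K²). Setting ∂π_K/∂q_K = 0: 77 - 7q_K - (3/2)(q_Z) = 0.
Zephyr's profit: π_Z = (117 - 1.5Q)q_Z - (4q_Z + 3q_Z²). Setting ∂π_Z/∂q_Z = 0: 113 - 9q_Z - (3/2)(q_K) = 0.
Rearranging gives the reaction functions q_K = (77 - (3/2)q_Z)/7 and q_Z = (113 - (3/2)q_K)/9.
Substituting one into the other gives q_K = 698/81 and q_Z = 11.1193.
Price P = 117 - (3/2)·19.7366 = 87.3951.
Kestrel's profit: 87.3951·(698/81) - 40·(698/81) - 2(698/81)² = 259.9015.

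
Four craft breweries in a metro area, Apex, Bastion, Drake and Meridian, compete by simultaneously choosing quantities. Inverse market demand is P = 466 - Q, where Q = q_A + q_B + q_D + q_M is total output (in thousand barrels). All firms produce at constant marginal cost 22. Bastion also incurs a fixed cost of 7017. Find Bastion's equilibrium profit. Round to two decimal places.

868.44

A representative firm's profit is π_i = q_i(466 - Q) - 22q_i.
First-order condition (treating rivals' output as given): 444 - 2q_i - Σ_{j≠i} q_j = 0.
With identical firms every q_j equals q_i, so Σ_{j≠i} q_j = 3q_i and 444 = 5q_i, giving q_i = 444/5.
Price P = 466 - 1776/5 = 554/5.
Bastion's profit: (554/5 - 22)·(444/5) - 7017 = 868.4400.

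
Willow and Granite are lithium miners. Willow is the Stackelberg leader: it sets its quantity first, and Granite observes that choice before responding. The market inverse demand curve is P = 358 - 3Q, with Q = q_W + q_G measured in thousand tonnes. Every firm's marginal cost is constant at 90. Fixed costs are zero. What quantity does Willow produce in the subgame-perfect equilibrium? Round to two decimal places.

44.67

The follower Granite best-responds to any q_W: π_G = (358 - 3Q)q_G - 90q_G.
∂π_G/∂q_G = 268 - 3q_W - 6q_G = 0 gives the reaction function q_G = (268 - 3q_W)/6.
Willow substitutes q_G(q_W) into its own profit: π_W = q_W(358 - 3q_W - (268 - 3q_W)/2) - 90q_W = (224 - (3/2)q_W)q_W - 90q_W.
Maximising: ∂π_W/∂q_W = 134 - 3q_W = 0, giving q_W = 134/3.
Then q_G = (268 - 3·(134/3))/6 = 67/3.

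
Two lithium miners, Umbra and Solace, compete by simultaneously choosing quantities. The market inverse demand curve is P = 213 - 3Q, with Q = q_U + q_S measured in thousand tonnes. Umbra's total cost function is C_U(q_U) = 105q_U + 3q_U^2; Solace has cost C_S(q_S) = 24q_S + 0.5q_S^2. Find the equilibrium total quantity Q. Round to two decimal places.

Umbra's profit: π_U = (213 - 3Q)q_U - (105q_U + 3q_U²). Setting ∂π_U/∂q_U = 0: 108 - 12q_U - 3(q_S) = 0.
Solace's profit: π_S = (213 - 3Q)q_S - (24q_S + (1/2)q_S²). Setting ∂π_S/∂q_S = 0: 189 - 7q_S - 3(q_U) = 0.
So q_U = (108 - 3q_S)/12 and q_S = (189 - 3q_U)/7.
Substituting one into the other gives q_U = 63/25 and q_S = 648/25.
Total output Q = 63/25 + 648/25 = 711/25.

28.44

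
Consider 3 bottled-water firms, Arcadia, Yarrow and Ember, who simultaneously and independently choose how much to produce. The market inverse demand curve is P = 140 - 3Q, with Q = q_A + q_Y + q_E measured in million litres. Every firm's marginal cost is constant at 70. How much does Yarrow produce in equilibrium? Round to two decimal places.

Each firm earns π_i = (140 - 3Q)q_i - 70q_i.
Setting ∂π_i/∂q_i = 0 with rivals' quantities fixed: 70 - 6q_i - 3·Σ_{j≠i} q_j = 0.
With identical firms every q_j equals q_i, so Σ_{j≠i} q_j = 2q_i and 70 = 12q_i, giving q_i = 35/6.

5.83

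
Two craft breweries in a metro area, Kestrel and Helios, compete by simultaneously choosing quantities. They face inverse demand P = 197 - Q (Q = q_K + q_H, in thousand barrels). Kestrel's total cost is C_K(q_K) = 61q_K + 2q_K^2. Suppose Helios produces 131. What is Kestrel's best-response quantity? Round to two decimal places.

0.83

With the rival's output fixed at 131, Kestrel's profit is π_K = (197 - 131 - q_K)q_K - (61q_K + 2q_K²) = (66 - q_K)q_K - (61q_K + 2q_K²).
∂π_K/∂q_K = 5 - 6q_K = 0, so q_K = 5/6.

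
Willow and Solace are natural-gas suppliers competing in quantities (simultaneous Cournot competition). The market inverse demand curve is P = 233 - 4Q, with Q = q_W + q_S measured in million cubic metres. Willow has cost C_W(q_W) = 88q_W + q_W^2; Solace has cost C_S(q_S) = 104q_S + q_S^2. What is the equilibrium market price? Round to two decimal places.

Willow's profit: π_W = (233 - 4Q)q_W - (88q_W + q_W²). Setting ∂π_W/∂q_W = 0: 145 - 10q_W - 4(q_S) = 0.
Solace's first-order condition: 129 - 10q_S - 4(q_W) = 0.
So q_W = (145 - 4q_S)/10 and q_S = (129 - 4q_W)/10.
Substituting one into the other gives q_W = 467/42 and q_S = 355/42.
Total output Q = 137/7, so price P = 233 - 4·(137/7) = 1083/7.

154.71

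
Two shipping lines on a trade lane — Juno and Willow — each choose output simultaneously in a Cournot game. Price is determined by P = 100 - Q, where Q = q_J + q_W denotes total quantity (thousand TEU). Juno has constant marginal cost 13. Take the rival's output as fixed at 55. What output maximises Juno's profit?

With the rival's output fixed at 55, Juno's profit is π_J = (100 - 55 - q_J)q_J - (13q_J) = (45 - q_J)q_J - (13q_J).
∂π_J/∂q_J = 32 - 2q_J = 0, so q_J = 16.

16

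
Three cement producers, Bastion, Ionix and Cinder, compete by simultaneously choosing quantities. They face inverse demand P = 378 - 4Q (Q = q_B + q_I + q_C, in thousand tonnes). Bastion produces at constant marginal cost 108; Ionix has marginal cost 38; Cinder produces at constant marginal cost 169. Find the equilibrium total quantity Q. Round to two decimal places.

Bastion's profit: π_B = (378 - 4Q)q_B - (108q_B). Setting ∂π_B/∂q_B = 0: 270 - 8q_B - 4(q_I + q_C) = 0.
Ionix's first-order condition: 340 - 8q_I - 4(q_B + q_C) = 0.
Cinder's profit: π_C = (378 - 4Q)q_C - (169q_C). Setting ∂π_C/∂q_C = 0: 209 - 8q_C - 4(q_B + q_I) = 0.
Summing all 3 equations gives 819 − 16Q = 0, hence Q = 819/16.
Back-substituting: q_B = (270 − 819/4)/4 = 261/16, q_I = (340 − 819/4)/4 = 541/16, q_C = (209 − 819/4)/4 = 17/16.
Total output Q = 261/16 + 541/16 + 17/16 = 819/16.

51.19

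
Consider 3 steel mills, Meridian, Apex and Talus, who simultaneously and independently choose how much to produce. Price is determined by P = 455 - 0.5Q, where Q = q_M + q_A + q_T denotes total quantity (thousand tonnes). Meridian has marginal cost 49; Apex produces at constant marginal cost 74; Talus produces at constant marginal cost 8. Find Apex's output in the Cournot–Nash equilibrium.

145

Meridian's profit: π_M = (455 - 0.5Q)q_M - (49q_M). Setting ∂π_M/∂q_M = 0: 406 - q_M - (1/2)(q_A + q_T) = 0.
Apex's first-order condition: 381 - q_A - (1/2)(q_M + q_T) = 0.
Talus's profit: π_T = (455 - 0.5Q)q_T - (8q_T). Setting ∂π_T/∂q_T = 0: 447 - q_T - (1/2)(q_M + q_A) = 0.
Adding the 3 conditions: 1234 − Q − Q = 0, i.e. Q = 617.
Back-substituting: q_M = (406 − 617/2)/(1/2) = 195, q_A = (381 − 617/2)/(1/2) = 145, q_T = (447 − 617/2)/(1/2) = 277.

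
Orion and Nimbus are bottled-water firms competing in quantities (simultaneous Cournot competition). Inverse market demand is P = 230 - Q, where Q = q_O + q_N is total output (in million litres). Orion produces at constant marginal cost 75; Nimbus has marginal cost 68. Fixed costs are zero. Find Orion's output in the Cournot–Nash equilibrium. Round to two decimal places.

49.33

Orion's profit: π_O = (230 - Q)q_O - (75q_O). Setting ∂π_O/∂q_O = 0: 155 - 2q_O - (q_N) = 0.
Nimbus's first-order condition: 162 - 2q_N - (q_O) = 0.
Rearranging gives the reaction functions q_O = (155 - q_N)/2 and q_N = (162 - q_O)/2.
Substituting one into the other gives q_O = 148/3 and q_N = 169/3.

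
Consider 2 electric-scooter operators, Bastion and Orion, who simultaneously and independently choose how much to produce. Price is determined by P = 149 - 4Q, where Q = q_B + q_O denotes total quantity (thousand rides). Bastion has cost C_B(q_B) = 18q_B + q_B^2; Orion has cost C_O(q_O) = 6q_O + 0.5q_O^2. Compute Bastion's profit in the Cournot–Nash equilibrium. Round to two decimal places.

336.42

Bastion's profit: π_B = (149 - 4Q)q_B - (18q_B + q_B²). Setting ∂π_B/∂q_B = 0: 131 - 10q_B - 4(q_O) = 0.
Orion's first-order condition: 143 - 9q_O - 4(q_B) = 0.
Rearranging gives the reaction functions q_B = (131 - 4q_O)/10 and q_O = (143 - 4q_B)/9.
Solving the pair: q_B = 607/74, q_O = 453/37.
Price P = 149 - 4·(1513/74) = 67.2162.
Bastion's profit: 67.2162·(607/74) - 18·(607/74) - (607/74)² = 336.4217.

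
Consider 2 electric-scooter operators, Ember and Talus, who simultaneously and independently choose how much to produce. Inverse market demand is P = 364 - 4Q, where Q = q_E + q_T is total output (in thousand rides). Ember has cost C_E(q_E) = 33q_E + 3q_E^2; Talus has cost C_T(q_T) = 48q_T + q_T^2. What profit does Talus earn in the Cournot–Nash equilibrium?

Ember's profit: π_E = (364 - 4Q)q_E - (33q_E + 3q_E²). Setting ∂π_E/∂q_E = 0: 331 - 14q_E - 4(q_T) = 0.
Talus's first-order condition: 316 - 10q_T - 4(q_E) = 0.
Best responses: q_E = (331 - 4q_T)/14, q_T = (316 - 4q_E)/10.
Substituting one into the other gives q_E = 33/2 and q_T = 25.
Price P = 364 - 4·(83/2) = 198.
Talus's profit: 198·25 - 48·25 - 25² = 3125.

3125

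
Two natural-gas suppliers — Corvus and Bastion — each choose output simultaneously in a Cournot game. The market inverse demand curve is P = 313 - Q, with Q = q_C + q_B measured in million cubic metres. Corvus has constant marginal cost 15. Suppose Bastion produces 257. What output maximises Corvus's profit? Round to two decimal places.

20.50

With the rival's output fixed at 257, Corvus's profit is π_C = (313 - 257 - q_C)q_C - (15q_C) = (56 - q_C)q_C - (15q_C).
∂π_C/∂q_C = 41 - 2q_C = 0, so q_C = 41/2.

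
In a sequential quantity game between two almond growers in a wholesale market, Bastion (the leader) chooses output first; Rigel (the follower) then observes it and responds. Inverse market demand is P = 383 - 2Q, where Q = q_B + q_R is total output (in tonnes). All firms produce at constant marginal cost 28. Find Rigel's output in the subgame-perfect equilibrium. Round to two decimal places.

The follower Rigel best-responds to any q_B: π_R = (383 - 2Q)q_R - 28q_R.
∂π_R/∂q_R = 355 - 2q_B - 4q_R = 0 gives the reaction function q_R = (355 - 2q_B)/4.
Bastion substitutes q_R(q_B) into its own profit: π_B = q_B(383 - 2q_B - (355 - 2q_B)/2) - 28q_B = (411/2 - q_B)q_B - 28q_B.
The leader's first-order condition 355/2 - 2q_B = 0 yields q_B = 355/4.
Then q_R = (355 - 2·(355/4))/4 = 355/8.

44.38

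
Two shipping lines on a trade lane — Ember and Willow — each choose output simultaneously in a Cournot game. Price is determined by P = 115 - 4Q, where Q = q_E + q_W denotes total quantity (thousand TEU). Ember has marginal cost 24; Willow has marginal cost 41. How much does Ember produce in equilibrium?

9

Ember's profit: π_E = (115 - 4Q)q_E - (24q_E). Setting ∂π_E/∂q_E = 0: 91 - 8q_E - 4(q_W) = 0.
Willow's profit: π_W = (115 - 4Q)q_W - (41q_W). Setting ∂π_W/∂q_W = 0: 74 - 8q_W - 4(q_E) = 0.
Best responses: q_E = (91 - 4q_W)/8, q_W = (74 - 4q_E)/8.
Solving the pair: q_E = 9, q_W = 19/4.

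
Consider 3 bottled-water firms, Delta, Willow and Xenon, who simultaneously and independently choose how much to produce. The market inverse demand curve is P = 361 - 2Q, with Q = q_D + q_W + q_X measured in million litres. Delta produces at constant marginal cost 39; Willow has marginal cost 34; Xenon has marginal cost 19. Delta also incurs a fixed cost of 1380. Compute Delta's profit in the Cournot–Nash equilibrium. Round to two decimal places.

1376.53

Delta's profit: π_D = (361 - 2Q)q_D - (39q_D). Setting ∂π_D/∂q_D = 0: 322 - 4q_D - 2(q_W + q_X) = 0.
Willow's first-order condition: 327 - 4q_W - 2(q_D + q_X) = 0.
Xenon's profit: π_X = (361 - 2Q)q_X - (19q_X). Setting ∂π_X/∂q_X = 0: 342 - 4q_X - 2(q_D + q_W) = 0.
Adding the 3 conditions: 991 − 4Q − 4Q = 0, i.e. Q = 991/8.
Back-substituting: q_D = (322 − 991/4)/2 = 297/8, q_W = (327 − 991/4)/2 = 317/8, q_X = (342 − 991/4)/2 = 377/8.
Price P = 361 - 2·(991/8) = 453/4.
Delta's profit: (453/4 - 39)·(297/8) - 1380 = 1376.5313.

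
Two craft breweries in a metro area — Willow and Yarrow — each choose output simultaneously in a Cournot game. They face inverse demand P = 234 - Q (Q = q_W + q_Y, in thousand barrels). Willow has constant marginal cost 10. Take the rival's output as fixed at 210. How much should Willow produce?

7

With the rival's output fixed at 210, Willow's profit is π_W = (234 - 210 - q_W)q_W - (10q_W) = (24 - q_W)q_W - (10q_W).
∂π_W/∂q_W = 14 - 2q_W = 0, so q_W = 7.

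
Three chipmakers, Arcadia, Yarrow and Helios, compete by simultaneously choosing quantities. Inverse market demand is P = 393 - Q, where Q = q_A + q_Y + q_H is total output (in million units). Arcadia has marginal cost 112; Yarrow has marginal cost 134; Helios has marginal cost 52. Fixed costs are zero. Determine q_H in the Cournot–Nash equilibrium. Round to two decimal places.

Arcadia's profit: π_A = (393 - Q)q_A - (112q_A). Setting ∂π_A/∂q_A = 0: 281 - 2q_A - (q_Y + q_H) = 0.
Yarrow's first-order condition: 259 - 2q_Y - (q_A + q_H) = 0.
Helios's first-order condition: 341 - 2q_H - (q_A + q_Y) = 0.
Adding the 3 first-order conditions: 881 − 4Q = 0, so Q = 881/4.
Back-substituting: q_A = (281 − 881/4) = 243/4, q_Y = (259 − 881/4) = 155/4, q_H = (341 − 881/4) = 483/4.

120.75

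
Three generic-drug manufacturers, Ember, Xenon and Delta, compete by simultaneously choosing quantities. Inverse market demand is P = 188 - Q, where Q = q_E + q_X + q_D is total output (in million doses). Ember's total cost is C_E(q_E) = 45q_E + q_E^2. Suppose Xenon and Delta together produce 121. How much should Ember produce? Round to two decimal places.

With rivals' combined output fixed at 121, Ember's profit is π_E = (188 - 121 - q_E)q_E - (45q_E + q_E²) = (67 - q_E)q_E - (45q_E + q_E²).
∂π_E/∂q_E = 22 - 4q_E = 0, so q_E = 11/2.

5.50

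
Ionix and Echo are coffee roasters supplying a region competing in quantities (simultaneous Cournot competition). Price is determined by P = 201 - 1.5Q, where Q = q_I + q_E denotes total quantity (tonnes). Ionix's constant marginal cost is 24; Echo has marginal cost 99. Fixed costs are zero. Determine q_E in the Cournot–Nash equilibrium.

6

Ionix's profit: π_I = (201 - 1.5Q)q_I - (24q_I). Setting ∂π_I/∂q_I = 0: 177 - 3q_I - (3/2)(q_E) = 0.
Echo's profit: π_E = (201 - 1.5Q)q_E - (99q_E). Setting ∂π_E/∂q_E = 0: 102 - 3q_E - (3/2)(q_I) = 0.
So q_I = (177 - (3/2)q_E)/3 and q_E = (102 - (3/2)q_I)/3.
Substituting one into the other gives q_I = 56 and q_E = 6.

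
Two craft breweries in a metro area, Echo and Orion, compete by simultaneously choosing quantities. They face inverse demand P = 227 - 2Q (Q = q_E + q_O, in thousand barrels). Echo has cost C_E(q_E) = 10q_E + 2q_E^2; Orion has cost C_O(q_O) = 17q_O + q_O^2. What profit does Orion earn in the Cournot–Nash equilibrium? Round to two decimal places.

2405.76

Echo's profit: π_E = (227 - 2Q)q_E - (10q_E + 2q_E²). Setting ∂π_E/∂q_E = 0: 217 - 8q_E - 2(q_O) = 0.
Orion's profit: π_O = (227 - 2Q)q_O - (17q_O + q_O²). Setting ∂π_O/∂q_O = 0: 210 - 6q_O - 2(q_E) = 0.
Best responses: q_E = (217 - 2q_O)/8, q_O = (210 - 2q_E)/6.
Substituting one into the other gives q_E = 441/22 and q_O = 623/22.
Price P = 227 - 2·(532/11) = 1433/11.
Orion's profit: (1433/11)·(623/22) - 17·(623/22) - (623/22)² = 2405.7583.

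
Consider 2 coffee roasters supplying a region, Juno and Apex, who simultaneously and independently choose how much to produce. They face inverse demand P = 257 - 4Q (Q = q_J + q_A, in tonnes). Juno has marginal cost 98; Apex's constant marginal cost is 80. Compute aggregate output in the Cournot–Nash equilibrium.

Juno's profit: π_J = (257 - 4Q)q_J - (98q_J). Setting ∂π_J/∂q_J = 0: 159 - 8q_J - 4(q_A) = 0.
Apex's profit: π_A = (257 - 4Q)q_A - (80q_A). Setting ∂π_A/∂q_A = 0: 177 - 8q_A - 4(q_J) = 0.
Best responses: q_J = (159 - 4q_A)/8, q_A = (177 - 4q_J)/8.
Substituting one into the other gives q_J = 47/4 and q_A = 65/4.
Total output Q = 47/4 + 65/4 = 28.

28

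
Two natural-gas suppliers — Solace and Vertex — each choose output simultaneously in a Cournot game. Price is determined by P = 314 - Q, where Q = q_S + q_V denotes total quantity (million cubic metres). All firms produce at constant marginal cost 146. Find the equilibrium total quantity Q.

112

A representative firm's profit is π_i = q_i(314 - Q) - 146q_i.
Setting ∂π_i/∂q_i = 0 with rivals' quantities fixed: 168 - 2q_i - q_j = 0.
With identical firms every q_j equals q_i, so q_j = q_i and 168 = 3q_i, giving q_i = 56.
Total output Q = 56 + 56 = 112.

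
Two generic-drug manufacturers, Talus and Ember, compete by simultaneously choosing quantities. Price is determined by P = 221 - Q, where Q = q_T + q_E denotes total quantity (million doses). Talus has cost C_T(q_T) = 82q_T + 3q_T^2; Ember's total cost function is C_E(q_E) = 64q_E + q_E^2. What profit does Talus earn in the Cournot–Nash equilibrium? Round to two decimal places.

Talus's profit: π_T = (221 - Q)q_T - (82q_T + 3q_T²). Setting ∂π_T/∂q_T = 0: 139 - 8q_T - (q_E) = 0.
Ember's first-order condition: 157 - 4q_E - (q_T) = 0.
So q_T = (139 - q_E)/8 and q_E = (157 - q_T)/4.
Solving the pair: q_T = 399/31, q_E = 1117/31.
Price P = 221 - 1516/31 = 172.0968.
Talus's profit: 172.0968·(399/31) - 82·(399/31) - 3(399/31)² = 662.6472.

662.65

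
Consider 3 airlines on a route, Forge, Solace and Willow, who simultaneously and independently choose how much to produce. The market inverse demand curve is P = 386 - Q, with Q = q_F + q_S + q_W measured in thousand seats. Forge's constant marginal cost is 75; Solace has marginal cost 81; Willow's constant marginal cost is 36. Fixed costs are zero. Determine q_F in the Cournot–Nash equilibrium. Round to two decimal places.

69.50

Forge's profit: π_F = (386 - Q)q_F - (75q_F). Setting ∂π_F/∂q_F = 0: 311 - 2q_F - (q_S + q_W) = 0.
Solace's first-order condition: 305 - 2q_S - (q_F + q_W) = 0.
Willow's profit: π_W = (386 - Q)q_W - (36q_W). Setting ∂π_W/∂q_W = 0: 350 - 2q_W - (q_F + q_S) = 0.
Summing all 3 equations gives 966 − 4Q = 0, hence Q = 483/2.
Back-substituting: q_F = (311 − 483/2) = 139/2, q_S = (305 − 483/2) = 127/2, q_W = (350 − 483/2) = 217/2.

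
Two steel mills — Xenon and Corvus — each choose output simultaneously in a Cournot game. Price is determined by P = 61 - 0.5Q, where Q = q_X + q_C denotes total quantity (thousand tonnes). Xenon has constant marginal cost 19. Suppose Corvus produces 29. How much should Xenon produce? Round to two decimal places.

27.50

With the rival's output fixed at 29, Xenon's profit is π_X = (61 - (1/2)·29 - (1/2)q_X)q_X - (19q_X) = (93/2 - (1/2)q_X)q_X - (19q_X).
∂π_X/∂q_X = 55/2 - q_X = 0, so q_X = 55/2.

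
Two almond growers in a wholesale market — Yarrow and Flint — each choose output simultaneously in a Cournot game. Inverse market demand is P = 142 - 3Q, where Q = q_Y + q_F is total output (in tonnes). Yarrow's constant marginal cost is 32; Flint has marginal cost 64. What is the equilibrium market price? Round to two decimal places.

Yarrow's profit: π_Y = (142 - 3Q)q_Y - (32q_Y). Setting ∂π_Y/∂q_Y = 0: 110 - 6q_Y - 3(q_F) = 0.
Flint's first-order condition: 78 - 6q_F - 3(q_Y) = 0.
So q_Y = (110 - 3q_F)/6 and q_F = (78 - 3q_Y)/6.
Solving the pair: q_Y = 142/9, q_F = 46/9.
Total output Q = 188/9, so price P = 142 - 3·(188/9) = 238/3.

79.33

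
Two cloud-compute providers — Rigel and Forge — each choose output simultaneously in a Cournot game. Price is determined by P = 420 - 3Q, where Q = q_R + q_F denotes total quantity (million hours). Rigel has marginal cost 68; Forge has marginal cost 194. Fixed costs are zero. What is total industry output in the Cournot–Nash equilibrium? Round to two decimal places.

64.22

Rigel's profit: π_R = (420 - 3Q)q_R - (68q_R). Setting ∂π_R/∂q_R = 0: 352 - 6q_R - 3(q_F) = 0.
Forge's profit: π_F = (420 - 3Q)q_F - (194q_F). Setting ∂π_F/∂q_F = 0: 226 - 6q_F - 3(q_R) = 0.
So q_R = (352 - 3q_F)/6 and q_F = (226 - 3q_R)/6.
Substituting one into the other gives q_R = 478/9 and q_F = 100/9.
Total output Q = 478/9 + 100/9 = 578/9.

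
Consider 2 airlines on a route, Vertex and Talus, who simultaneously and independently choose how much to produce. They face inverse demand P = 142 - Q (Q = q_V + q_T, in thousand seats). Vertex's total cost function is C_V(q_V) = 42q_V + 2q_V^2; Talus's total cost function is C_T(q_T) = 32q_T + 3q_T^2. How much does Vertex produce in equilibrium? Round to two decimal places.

Vertex's profit: π_V = (142 - Q)q_V - (42q_V + 2q_V²). Setting ∂π_V/∂q_V = 0: 100 - 6q_V - (q_T) = 0.
Talus's first-order condition: 110 - 8q_T - (q_V) = 0.
Rearranging gives the reaction functions q_V = (100 - q_T)/6 and q_T = (110 - q_V)/8.
Substituting one into the other gives q_V = 690/47 and q_T = 560/47.

14.68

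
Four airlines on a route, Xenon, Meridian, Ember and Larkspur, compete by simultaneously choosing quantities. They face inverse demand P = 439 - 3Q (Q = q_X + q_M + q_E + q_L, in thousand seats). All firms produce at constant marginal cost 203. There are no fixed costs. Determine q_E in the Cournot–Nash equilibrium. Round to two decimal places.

A representative firm's profit is π_i = q_i(439 - 3Q) - 203q_i.
First-order condition (treating rivals' output as given): 236 - 6q_i - 3·Σ_{j≠i} q_j = 0.
By symmetry each firm produces the same amount; substituting Σ_{j≠i} q_j = 3q_i yields q_i = 236/15.

15.73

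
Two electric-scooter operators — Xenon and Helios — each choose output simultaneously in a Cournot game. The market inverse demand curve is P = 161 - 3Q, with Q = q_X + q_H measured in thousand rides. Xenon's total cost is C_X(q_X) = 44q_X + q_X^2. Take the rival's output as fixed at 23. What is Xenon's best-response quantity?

6

With the rival's output fixed at 23, Xenon's profit is π_X = (161 - 3·23 - 3q_X)q_X - (44q_X + q_X²) = (92 - 3q_X)q_X - (44q_X + q_X²).
∂π_X/∂q_X = 48 - 8q_X = 0, so q_X = 6.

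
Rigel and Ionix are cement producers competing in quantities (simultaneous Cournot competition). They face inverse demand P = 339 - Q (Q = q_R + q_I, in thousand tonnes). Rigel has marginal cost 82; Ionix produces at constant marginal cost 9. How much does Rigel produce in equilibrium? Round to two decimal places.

Rigel's profit: π_R = (339 - Q)q_R - (82q_R). Setting ∂π_R/∂q_R = 0: 257 - 2q_R - (q_I) = 0.
Ionix's profit: π_I = (339 - Q)q_I - (9q_I). Setting ∂π_I/∂q_I = 0: 330 - 2q_I - (q_R) = 0.
So q_R = (257 - q_I)/2 and q_I = (330 - q_R)/2.
Solving the pair: q_R = 184/3, q_I = 403/3.

61.33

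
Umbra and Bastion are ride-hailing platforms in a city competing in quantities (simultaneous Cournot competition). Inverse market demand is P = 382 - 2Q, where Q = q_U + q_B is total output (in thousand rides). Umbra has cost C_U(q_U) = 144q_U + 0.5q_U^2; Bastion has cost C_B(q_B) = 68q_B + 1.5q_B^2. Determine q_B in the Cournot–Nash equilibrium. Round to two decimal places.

Umbra's profit: π_U = (382 - 2Q)q_U - (144q_U + (1/2)q_U²). Setting ∂π_U/∂q_U = 0: 238 - 5q_U - 2(q_B) = 0.
Bastion's profit: π_B = (382 - 2Q)q_B - (68q_B + (3/2)q_B²). Setting ∂π_B/∂q_B = 0: 314 - 7q_B - 2(q_U) = 0.
Rearranging gives the reaction functions q_U = (238 - 2q_B)/5 and q_B = (314 - 2q_U)/7.
Solving the pair: q_U = 1038/31, q_B = 1094/31.

35.29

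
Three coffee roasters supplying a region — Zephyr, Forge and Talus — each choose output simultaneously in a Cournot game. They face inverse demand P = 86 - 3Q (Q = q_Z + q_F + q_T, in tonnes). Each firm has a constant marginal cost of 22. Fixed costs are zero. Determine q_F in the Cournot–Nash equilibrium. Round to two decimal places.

5.33

A representative firm's profit is π_i = q_i(86 - 3Q) - 22q_i.
Setting ∂π_i/∂q_i = 0 with rivals' quantities fixed: 64 - 6q_i - 3·Σ_{j≠i} q_j = 0.
By symmetry each firm produces the same amount; substituting Σ_{j≠i} q_j = 2q_i yields q_i = 64/12 = 16/3.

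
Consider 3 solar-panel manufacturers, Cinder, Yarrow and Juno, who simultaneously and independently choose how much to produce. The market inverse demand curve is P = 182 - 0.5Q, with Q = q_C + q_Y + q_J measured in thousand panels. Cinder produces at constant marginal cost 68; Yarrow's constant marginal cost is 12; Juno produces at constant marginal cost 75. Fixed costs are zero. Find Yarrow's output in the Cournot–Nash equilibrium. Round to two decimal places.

Cinder's profit: π_C = (182 - 0.5Q)q_C - (68q_C). Setting ∂π_C/∂q_C = 0: 114 - q_C - (1/2)(q_Y + q_J) = 0.
Yarrow's profit: π_Y = (182 - 0.5Q)q_Y - (12q_Y). Setting ∂π_Y/∂q_Y = 0: 170 - q_Y - (1/2)(q_C + q_J) = 0.
Juno's first-order condition: 107 - q_J - (1/2)(q_C + q_Y) = 0.
Adding the 3 conditions: 391 − Q − Q = 0, i.e. Q = 391/2.
Back-substituting: q_C = (114 − 391/4)/(1/2) = 65/2, q_Y = (170 − 391/4)/(1/2) = 289/2, q_J = (107 − 391/4)/(1/2) = 37/2.

144.50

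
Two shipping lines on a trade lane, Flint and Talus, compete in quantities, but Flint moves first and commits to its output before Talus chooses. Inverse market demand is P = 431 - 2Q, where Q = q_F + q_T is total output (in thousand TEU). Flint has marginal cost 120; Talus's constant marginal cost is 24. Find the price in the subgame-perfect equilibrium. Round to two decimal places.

The follower Talus best-responds to any q_F: π_T = (431 - 2Q)q_T - 24q_T.
∂π_T/∂q_T = 407 - 2q_F - 4q_T = 0 gives the reaction function q_T = (407 - 2q_F)/4.
The leader anticipates this reaction. Substituting into P = 431 - 2Q gives P = 455/2 - q_F, so π_F = (455/2 - q_F)q_F - 120q_F.
The leader's first-order condition 215/2 - 2q_F = 0 yields q_F = 215/4.
Then q_T = (407 - 2·(215/4))/4 = 599/8.
Total output Q = 1029/8, so price P = 431 - 2·(1029/8) = 695/4.

173.75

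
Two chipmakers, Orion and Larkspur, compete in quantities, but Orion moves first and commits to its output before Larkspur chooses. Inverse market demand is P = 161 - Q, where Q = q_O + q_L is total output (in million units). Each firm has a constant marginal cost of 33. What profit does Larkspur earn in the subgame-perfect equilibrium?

1024

The follower Larkspur best-responds to any q_O: π_L = (161 - Q)q_L - 33q_L.
Follower FOC: 128 - q_O - 2q_L = 0, so q_L(q_O) = (128 - q_O)/2.
The leader anticipates this reaction. Substituting into P = 161 - Q gives P = 97 - (1/2)q_O, so π_O = (97 - (1/2)q_O)q_O - 33q_O.
The leader's first-order condition 64 - q_O = 0 yields q_O = 64.
Then q_L = (128 - 64)/2 = 32.
Price P = 161 - 96 = 65.
Larkspur's profit: (65 - 33)·32 = 1024.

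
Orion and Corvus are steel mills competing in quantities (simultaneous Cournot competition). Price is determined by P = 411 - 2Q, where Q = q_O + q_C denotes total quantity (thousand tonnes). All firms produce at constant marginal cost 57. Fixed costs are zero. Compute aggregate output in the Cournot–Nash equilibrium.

Each firm earns π_i = (411 - 2Q)q_i - 57q_i.
Setting ∂π_i/∂q_i = 0 with rivals' quantities fixed: 354 - 4q_i - 2q_j = 0.
By symmetry each firm produces the same amount; substituting q_j = q_i yields q_i = 354/6 = 59.
Total output Q = 59 + 59 = 118.

118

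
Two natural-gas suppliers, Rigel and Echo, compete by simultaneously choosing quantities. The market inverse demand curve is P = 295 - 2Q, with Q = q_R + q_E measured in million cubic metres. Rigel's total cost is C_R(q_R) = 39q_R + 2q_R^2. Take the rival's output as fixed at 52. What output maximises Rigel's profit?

With the rival's output fixed at 52, Rigel's profit is π_R = (295 - 2·52 - 2q_R)q_R - (39q_R + 2q_R²) = (191 - 2q_R)q_R - (39q_R + 2q_R²).
∂π_R/∂q_R = 152 - 8q_R = 0, so q_R = 19.

19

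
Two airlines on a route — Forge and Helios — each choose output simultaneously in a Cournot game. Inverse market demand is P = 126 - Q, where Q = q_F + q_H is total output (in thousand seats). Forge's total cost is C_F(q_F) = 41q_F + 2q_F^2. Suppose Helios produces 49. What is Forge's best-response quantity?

With the rival's output fixed at 49, Forge's profit is π_F = (126 - 49 - q_F)q_F - (41q_F + 2q_F²) = (77 - q_F)q_F - (41q_F + 2q_F²).
∂π_F/∂q_F = 36 - 6q_F = 0, so q_F = 6.

6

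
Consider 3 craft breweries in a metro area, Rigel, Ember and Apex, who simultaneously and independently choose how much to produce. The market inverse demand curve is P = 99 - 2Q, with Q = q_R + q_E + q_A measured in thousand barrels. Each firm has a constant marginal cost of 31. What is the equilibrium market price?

48

Each firm earns π_i = (99 - 2Q)q_i - 31q_i.
Setting ∂π_i/∂q_i = 0 with rivals' quantities fixed: 68 - 4q_i - 2·Σ_{j≠i} q_j = 0.
By symmetry each firm produces the same amount; substituting Σ_{j≠i} q_j = 2q_i yields q_i = 68/8 = 17/2.
Total output Q = 51/2, so price P = 99 - 2·(51/2) = 48.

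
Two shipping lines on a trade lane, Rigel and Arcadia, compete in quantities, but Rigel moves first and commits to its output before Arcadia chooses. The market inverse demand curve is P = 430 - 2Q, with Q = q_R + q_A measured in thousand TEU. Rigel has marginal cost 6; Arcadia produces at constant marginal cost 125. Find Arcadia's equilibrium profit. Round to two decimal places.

Solve by backward induction. Given q_R, the follower Arcadia maximises π_A = (430 - 2q_R - 2q_A)q_A - 125q_A.
∂π_A/∂q_A = 305 - 2q_R - 4q_A = 0 gives the reaction function q_A = (305 - 2q_R)/4.
The leader anticipates this reaction. Substituting into P = 430 - 2Q gives P = 555/2 - q_R, so π_R = (555/2 - q_R)q_R - 6q_R.
Maximising: ∂π_R/∂q_R = 543/2 - 2q_R = 0, giving q_R = 543/4.
Then q_A = (305 - 2·(543/4))/4 = 67/8.
Price P = 430 - 2·(1153/8) = 567/4.
Arcadia's profit: (567/4 - 125)·(67/8) = 140.2813.

140.28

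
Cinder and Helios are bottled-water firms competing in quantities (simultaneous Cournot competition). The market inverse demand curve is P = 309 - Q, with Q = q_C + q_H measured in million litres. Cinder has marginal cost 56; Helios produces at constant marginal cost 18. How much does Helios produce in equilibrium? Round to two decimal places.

109.67

Cinder's profit: π_C = (309 - Q)q_C - (56q_C). Setting ∂π_C/∂q_C = 0: 253 - 2q_C - (q_H) = 0.
Helios's profit: π_H = (309 - Q)q_H - (18q_H). Setting ∂π_H/∂q_H = 0: 291 - 2q_H - (q_C) = 0.
So q_C = (253 - q_H)/2 and q_H = (291 - q_C)/2.
Solving the pair: q_C = 215/3, q_H = 329/3.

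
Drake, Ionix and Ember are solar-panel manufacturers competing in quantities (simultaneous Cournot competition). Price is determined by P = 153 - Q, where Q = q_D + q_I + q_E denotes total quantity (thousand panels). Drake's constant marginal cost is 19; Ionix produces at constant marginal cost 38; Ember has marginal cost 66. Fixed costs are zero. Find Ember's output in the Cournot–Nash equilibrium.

Drake's profit: π_D = (153 - Q)q_D - (19q_D). Setting ∂π_D/∂q_D = 0: 134 - 2q_D - (q_I + q_E) = 0.
Ionix's first-order condition: 115 - 2q_I - (q_D + q_E) = 0.
Ember's profit: π_E = (153 - Q)q_E - (66q_E). Setting ∂π_E/∂q_E = 0: 87 - 2q_E - (q_D + q_I) = 0.
Adding the 3 first-order conditions: 336 − 4Q = 0, so Q = 84.
Back-substituting: q_D = (134 − 84) = 50, q_I = (115 − 84) = 31, q_E = (87 − 84) = 3.

3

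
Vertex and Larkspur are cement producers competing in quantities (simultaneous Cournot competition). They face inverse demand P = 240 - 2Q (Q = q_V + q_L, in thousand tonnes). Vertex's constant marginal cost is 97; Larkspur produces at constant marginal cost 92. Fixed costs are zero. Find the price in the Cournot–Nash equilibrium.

Vertex's profit: π_V = (240 - 2Q)q_V - (97q_V). Setting ∂π_V/∂q_V = 0: 143 - 4q_V - 2(q_L) = 0.
Larkspur's profit: π_L = (240 - 2Q)q_L - (92q_L). Setting ∂π_L/∂q_L = 0: 148 - 4q_L - 2(q_V) = 0.
Best responses: q_V = (143 - 2q_L)/4, q_L = (148 - 2q_V)/4.
Substituting one into the other gives q_V = 23 and q_L = 51/2.
Total output Q = 97/2, so price P = 240 - 2·(97/2) = 143.

143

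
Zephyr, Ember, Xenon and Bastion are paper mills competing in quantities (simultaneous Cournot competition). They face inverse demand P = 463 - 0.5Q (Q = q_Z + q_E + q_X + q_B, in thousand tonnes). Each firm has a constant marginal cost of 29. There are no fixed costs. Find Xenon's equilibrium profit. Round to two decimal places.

Each firm earns π_i = (463 - 0.5Q)q_i - 29q_i.
First-order condition (treating rivals' output as given): 434 - q_i - (1/2)·Σ_{j≠i} q_j = 0.
By symmetry each firm produces the same amount; substituting Σ_{j≠i} q_j = 3q_i yields q_i = 434/(5/2) = 868/5.
Price P = 463 - (1/2)·694.4000 = 579/5.
Xenon's profit: (579/5 - 29)·(868/5) = 15068.4800.

15068.48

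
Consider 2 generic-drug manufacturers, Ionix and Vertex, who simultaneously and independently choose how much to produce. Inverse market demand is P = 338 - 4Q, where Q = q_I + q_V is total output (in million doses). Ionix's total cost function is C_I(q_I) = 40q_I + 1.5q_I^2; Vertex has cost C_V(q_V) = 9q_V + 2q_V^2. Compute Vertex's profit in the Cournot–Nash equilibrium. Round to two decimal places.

2626.48

Ionix's profit: π_I = (338 - 4Q)q_I - (40q_I + (3/2)q_I²). Setting ∂π_I/∂q_I = 0: 298 - 11q_I - 4(q_V) = 0.
Vertex's first-order condition: 329 - 12q_V - 4(q_I) = 0.
So q_I = (298 - 4q_V)/11 and q_V = (329 - 4q_I)/12.
Substituting one into the other gives q_I = 565/29 and q_V = 20.9224.
Price P = 338 - 4·40.4052 = 176.3793.
Vertex's profit: 176.3793·20.9224 - 9·20.9224 - 2·20.9224² = 2626.4844.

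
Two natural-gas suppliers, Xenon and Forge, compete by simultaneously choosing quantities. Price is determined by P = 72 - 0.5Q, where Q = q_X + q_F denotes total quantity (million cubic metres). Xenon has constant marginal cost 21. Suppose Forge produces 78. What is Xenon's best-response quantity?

With the rival's output fixed at 78, Xenon's profit is π_X = (72 - (1/2)·78 - (1/2)q_X)q_X - (21q_X) = (33 - (1/2)q_X)q_X - (21q_X).
∂π_X/∂q_X = 12 - q_X = 0, so q_X = 12.

12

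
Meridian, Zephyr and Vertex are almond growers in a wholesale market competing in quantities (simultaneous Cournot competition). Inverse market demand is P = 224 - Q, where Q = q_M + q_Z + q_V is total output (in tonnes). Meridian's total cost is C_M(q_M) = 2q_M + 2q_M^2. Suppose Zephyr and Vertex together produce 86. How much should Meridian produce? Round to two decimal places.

With rivals' combined output fixed at 86, Meridian's profit is π_M = (224 - 86 - q_M)q_M - (2q_M + 2q_M²) = (138 - q_M)q_M - (2q_M + 2q_M²).
∂π_M/∂q_M = 136 - 6q_M = 0, so q_M = 68/3.

22.67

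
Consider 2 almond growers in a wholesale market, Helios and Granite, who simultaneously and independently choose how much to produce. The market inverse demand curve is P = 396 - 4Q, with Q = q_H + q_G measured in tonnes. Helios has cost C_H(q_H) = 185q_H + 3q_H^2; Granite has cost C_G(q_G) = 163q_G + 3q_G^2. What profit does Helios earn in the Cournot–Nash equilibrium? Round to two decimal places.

Helios's profit: π_H = (396 - 4Q)q_H - (185q_H + 3q_H²). Setting ∂π_H/∂q_H = 0: 211 - 14q_H - 4(q_G) = 0.
Granite's profit: π_G = (396 - 4Q)q_G - (163q_G + 3q_G²). Setting ∂π_G/∂q_G = 0: 233 - 14q_G - 4(q_H) = 0.
So q_H = (211 - 4q_G)/14 and q_G = (233 - 4q_H)/14.
Solving the pair: q_H = 337/30, q_G = 403/30.
Price P = 396 - 4·(74/3) = 892/3.
Helios's profit: (892/3)·(337/30) - 185·(337/30) - 3(337/30)² = 883.3144.

883.31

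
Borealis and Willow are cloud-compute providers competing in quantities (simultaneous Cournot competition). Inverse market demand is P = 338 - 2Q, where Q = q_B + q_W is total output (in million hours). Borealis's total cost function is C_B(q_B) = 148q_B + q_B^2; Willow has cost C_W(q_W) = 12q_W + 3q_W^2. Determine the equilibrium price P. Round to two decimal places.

Borealis's profit: π_B = (338 - 2Q)q_B - (148q_B + q_B²). Setting ∂π_B/∂q_B = 0: 190 - 6q_B - 2(q_W) = 0.
Willow's profit: π_W = (338 - 2Q)q_W - (12q_W + 3q_W²). Setting ∂π_W/∂q_W = 0: 326 - 10q_W - 2(q_B) = 0.
So q_B = (190 - 2q_W)/6 and q_W = (326 - 2q_B)/10.
Solving the pair: q_B = 156/7, q_W = 197/7.
Total output Q = 353/7, so price P = 338 - 2·(353/7) = 1660/7.

237.14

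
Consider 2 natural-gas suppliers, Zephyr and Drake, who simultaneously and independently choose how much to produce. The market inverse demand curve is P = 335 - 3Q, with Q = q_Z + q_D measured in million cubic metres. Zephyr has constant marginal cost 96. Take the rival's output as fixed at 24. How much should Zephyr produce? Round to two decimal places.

27.83

With the rival's output fixed at 24, Zephyr's profit is π_Z = (335 - 3·24 - 3q_Z)q_Z - (96q_Z) = (263 - 3q_Z)q_Z - (96q_Z).
∂π_Z/∂q_Z = 167 - 6q_Z = 0, so q_Z = 167/6.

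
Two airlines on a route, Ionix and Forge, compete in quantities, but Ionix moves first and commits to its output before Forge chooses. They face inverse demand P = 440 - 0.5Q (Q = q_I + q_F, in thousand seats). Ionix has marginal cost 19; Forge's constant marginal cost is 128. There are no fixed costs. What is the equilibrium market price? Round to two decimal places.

Solve by backward induction. Given q_I, the follower Forge maximises π_F = (440 - (1/2)q_I - (1/2)q_F)q_F - 128q_F.
Follower FOC: 312 - (1/2)q_I - q_F = 0, so q_F(q_I) = (312 - (1/2)q_I).
The leader anticipates this reaction. Substituting into P = 440 - 0.5Q gives P = 284 - (1/4)q_I, so π_I = (284 - (1/4)q_I)q_I - 19q_I.
Leader FOC: 265 - (1/2)q_I = 0, so q_I = 530.
Then q_F = (312 - (1/2)·530) = 47.
Total output Q = 577, so price P = 440 - (1/2)·577 = 303/2.

151.50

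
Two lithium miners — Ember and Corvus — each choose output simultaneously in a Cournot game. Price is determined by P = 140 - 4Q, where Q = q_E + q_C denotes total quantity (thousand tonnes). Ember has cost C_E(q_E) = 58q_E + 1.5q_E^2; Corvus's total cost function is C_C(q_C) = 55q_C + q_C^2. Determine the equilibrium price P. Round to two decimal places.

Ember's profit: π_E = (140 - 4Q)q_E - (58q_E + (3/2)q_E²). Setting ∂π_E/∂q_E = 0: 82 - 11q_E - 4(q_C) = 0.
Corvus's first-order condition: 85 - 10q_C - 4(q_E) = 0.
Best responses: q_E = (82 - 4q_C)/11, q_C = (85 - 4q_E)/10.
Substituting one into the other gives q_E = 240/47 and q_C = 607/94.
Total output Q = 1087/94, so price P = 140 - 4·(1087/94) = 93.7447.

93.74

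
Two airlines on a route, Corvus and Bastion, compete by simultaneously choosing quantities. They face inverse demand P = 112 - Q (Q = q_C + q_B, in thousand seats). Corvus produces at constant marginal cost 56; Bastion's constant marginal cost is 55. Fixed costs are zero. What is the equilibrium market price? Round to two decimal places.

Corvus's profit: π_C = (112 - Q)q_C - (56q_C). Setting ∂π_C/∂q_C = 0: 56 - 2q_C - (q_B) = 0.
Bastion's profit: π_B = (112 - Q)q_B - (55q_B). Setting ∂π_B/∂q_B = 0: 57 - 2q_B - (q_C) = 0.
Rearranging gives the reaction functions q_C = (56 - q_B)/2 and q_B = (57 - q_C)/2.
Substituting one into the other gives q_C = 55/3 and q_B = 58/3.
Total output Q = 113/3, so price P = 112 - 113/3 = 223/3.

74.33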